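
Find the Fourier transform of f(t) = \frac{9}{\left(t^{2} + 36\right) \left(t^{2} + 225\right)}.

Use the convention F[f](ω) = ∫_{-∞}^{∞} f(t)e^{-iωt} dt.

F(ω) = \frac{\pi \left(5 e^{9 \left|{\omega}\right|} - 2\right) e^{- 15 \left|{\omega}\right|}}{630}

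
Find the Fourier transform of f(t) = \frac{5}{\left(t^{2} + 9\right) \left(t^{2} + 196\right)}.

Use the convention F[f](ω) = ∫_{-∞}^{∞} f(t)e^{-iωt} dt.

F(ω) = \frac{5 \pi \left(14 e^{11 \left|{\omega}\right|} - 3\right) e^{- 14 \left|{\omega}\right|}}{7854}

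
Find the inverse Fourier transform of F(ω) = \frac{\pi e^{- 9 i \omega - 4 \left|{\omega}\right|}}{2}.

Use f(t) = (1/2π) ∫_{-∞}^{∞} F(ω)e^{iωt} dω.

f(t) = \frac{2}{\left(t - 9\right)^{2} + 16}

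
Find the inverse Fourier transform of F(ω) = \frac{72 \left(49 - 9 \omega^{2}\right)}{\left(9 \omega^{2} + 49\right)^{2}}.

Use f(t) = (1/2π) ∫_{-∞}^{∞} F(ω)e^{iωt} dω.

f(t) = 4 e^{- \frac{7 \left|{t}\right|}{3}} \left|{t}\right|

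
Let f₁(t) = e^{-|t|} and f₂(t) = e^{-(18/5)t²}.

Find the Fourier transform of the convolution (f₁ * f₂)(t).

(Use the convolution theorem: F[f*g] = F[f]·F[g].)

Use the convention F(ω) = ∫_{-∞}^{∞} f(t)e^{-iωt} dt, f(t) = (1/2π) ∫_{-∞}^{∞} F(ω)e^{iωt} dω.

F[f₁*f₂](ω) = \frac{\sqrt{10} \sqrt{\pi} e^{- \frac{5 \omega^{2}}{72}}}{3 \left(\omega^{2} + 1\right)}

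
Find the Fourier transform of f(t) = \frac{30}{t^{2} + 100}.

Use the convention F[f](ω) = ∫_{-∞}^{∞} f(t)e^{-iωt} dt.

F(ω) = 3 \pi e^{- 10 \left|{\omega}\right|}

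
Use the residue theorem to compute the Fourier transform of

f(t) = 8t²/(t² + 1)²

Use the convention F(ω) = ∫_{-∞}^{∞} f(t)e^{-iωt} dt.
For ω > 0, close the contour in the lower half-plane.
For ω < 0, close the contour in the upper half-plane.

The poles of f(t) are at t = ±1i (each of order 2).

Let g(z) = f(z)e^{-iωz}; for large |z| the factor e^{-iωz} decays in the lower half-plane when ω > 0 and in the upper half-plane when ω < 0.

Case ω > 0 (lower half-plane, clockwise contour ⇒ F(ω) = -2πi·ΣRes):
  Res_{z = - i} g(z) = 2 i \left(1 - \omega\right) e^{- \omega} (pole of order 2)
  F(ω) = -2πi·ΣRes = 4 \pi \left(1 - \omega\right) e^{- \omega}

Case ω < 0 (upper half-plane, counterclockwise contour ⇒ F(ω) = +2πi·ΣRes):
  Res_{z = i} g(z) = 2 i \left(- \omega - 1\right) e^{\omega} (pole of order 2)
  F(ω) = 2πi·ΣRes = 4 \pi \left(\omega + 1\right) e^{\omega}

Both cases combine into a single formula in |ω|:

F(ω) = 4 \pi \left(1 - \left|{\omega}\right|\right) e^{- \left|{\omega}\right|}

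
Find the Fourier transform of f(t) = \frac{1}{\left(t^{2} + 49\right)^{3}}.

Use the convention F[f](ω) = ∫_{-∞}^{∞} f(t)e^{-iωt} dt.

F(ω) = \frac{\pi \left(49 \omega^{2} + 21 \left|{\omega}\right| + 3\right) e^{- 7 \left|{\omega}\right|}}{134456}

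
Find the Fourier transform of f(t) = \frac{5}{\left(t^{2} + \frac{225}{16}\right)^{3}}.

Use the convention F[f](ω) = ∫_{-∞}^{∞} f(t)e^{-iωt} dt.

F(ω) = \frac{8 \pi \left(75 \omega^{2} + 60 \left|{\omega}\right| + 16\right) e^{- \frac{15 \left|{\omega}\right|}{4}}}{50625}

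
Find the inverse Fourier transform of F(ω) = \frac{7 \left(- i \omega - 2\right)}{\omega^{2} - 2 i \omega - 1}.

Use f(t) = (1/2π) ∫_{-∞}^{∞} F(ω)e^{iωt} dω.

f(t) = 7 \left(t + 1\right) e^{- t} u\left(t\right)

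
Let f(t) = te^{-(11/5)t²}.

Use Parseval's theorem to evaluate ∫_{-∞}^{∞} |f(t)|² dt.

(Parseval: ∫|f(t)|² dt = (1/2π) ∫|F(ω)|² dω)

∫|f(t)|² dt = \frac{5 \sqrt{110} \sqrt{\pi}}{968}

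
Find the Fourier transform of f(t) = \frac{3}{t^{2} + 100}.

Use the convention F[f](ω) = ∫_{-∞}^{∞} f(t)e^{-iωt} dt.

F(ω) = \frac{3 \pi e^{- 10 \left|{\omega}\right|}}{10}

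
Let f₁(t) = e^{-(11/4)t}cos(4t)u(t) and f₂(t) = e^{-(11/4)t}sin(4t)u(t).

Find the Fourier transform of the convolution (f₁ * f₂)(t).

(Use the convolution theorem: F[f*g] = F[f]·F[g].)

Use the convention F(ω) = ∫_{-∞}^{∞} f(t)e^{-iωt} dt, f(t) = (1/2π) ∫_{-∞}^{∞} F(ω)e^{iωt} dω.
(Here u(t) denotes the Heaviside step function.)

F[f₁*f₂](ω) = \frac{256 \left(4 i \omega + 11\right)}{\left(\left(4 i \omega + 11\right)^{2} + 256\right)^{2}}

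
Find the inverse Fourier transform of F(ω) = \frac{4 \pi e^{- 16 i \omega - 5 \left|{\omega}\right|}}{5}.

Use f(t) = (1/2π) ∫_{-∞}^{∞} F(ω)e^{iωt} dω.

f(t) = \frac{4}{\left(t - 16\right)^{2} + 25}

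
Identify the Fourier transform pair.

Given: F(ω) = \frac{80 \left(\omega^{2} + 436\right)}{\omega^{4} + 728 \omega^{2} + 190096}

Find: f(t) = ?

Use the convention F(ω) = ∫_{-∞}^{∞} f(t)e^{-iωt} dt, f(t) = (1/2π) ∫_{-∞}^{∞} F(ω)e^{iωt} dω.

f(t) = 2 e^{- 20 \left|{t}\right|} \cos{\left(6 t \right)}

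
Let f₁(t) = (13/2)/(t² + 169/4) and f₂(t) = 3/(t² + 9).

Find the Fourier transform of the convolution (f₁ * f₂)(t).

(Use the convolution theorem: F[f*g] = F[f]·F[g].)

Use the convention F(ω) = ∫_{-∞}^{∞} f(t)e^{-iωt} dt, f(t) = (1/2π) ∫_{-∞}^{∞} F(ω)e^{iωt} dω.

F[f₁*f₂](ω) = \pi^{2} e^{- \frac{19 \left|{\omega}\right|}{2}}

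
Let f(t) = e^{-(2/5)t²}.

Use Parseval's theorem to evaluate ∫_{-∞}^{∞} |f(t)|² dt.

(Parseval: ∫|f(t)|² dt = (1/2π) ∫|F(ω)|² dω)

∫|f(t)|² dt = \frac{\sqrt{5} \sqrt{\pi}}{2}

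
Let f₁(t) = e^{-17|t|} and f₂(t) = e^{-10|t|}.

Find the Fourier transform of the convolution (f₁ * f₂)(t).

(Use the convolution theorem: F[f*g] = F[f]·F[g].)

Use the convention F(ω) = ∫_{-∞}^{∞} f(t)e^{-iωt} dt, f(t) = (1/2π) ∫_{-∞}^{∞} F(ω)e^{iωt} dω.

F[f₁*f₂](ω) = \frac{680}{\left(\omega^{2} + 100\right) \left(\omega^{2} + 289\right)}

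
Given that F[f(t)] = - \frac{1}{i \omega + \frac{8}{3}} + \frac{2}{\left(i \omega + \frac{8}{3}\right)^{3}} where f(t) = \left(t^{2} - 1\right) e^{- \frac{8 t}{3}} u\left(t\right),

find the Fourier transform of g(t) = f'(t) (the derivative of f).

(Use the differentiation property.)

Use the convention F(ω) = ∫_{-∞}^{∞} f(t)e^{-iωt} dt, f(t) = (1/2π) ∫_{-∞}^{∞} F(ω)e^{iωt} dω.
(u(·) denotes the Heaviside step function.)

F[g](ω) = \frac{3 i \omega \left(54 i \omega - \left(3 i \omega + 8\right)^{3} + 144\right)}{\left(3 i \omega + 8\right)^{4}}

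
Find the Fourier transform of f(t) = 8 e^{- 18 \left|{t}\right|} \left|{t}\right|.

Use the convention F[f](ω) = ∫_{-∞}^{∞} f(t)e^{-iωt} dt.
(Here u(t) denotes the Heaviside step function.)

F(ω) = \frac{16 \left(324 - \omega^{2}\right)}{\left(\omega^{2} + 324\right)^{2}}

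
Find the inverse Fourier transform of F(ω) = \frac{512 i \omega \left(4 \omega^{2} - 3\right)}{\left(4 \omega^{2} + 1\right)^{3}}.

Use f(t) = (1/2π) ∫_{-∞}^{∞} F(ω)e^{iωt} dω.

f(t) = 8 t e^{- \frac{\left|{t}\right|}{2}} \left|{t}\right|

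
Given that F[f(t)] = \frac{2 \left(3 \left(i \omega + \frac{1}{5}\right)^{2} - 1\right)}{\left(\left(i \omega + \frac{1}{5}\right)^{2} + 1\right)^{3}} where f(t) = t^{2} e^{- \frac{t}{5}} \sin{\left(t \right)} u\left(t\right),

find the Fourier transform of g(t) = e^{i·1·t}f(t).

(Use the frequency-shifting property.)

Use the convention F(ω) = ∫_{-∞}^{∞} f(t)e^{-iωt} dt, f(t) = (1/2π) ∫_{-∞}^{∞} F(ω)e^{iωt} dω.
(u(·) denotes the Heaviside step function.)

F[g](ω) = \frac{1250 \left(3 \left(5 i \left(\omega - 1\right) + 1\right)^{2} - 25\right)}{\left(\left(5 i \left(\omega - 1\right) + 1\right)^{2} + 25\right)^{3}}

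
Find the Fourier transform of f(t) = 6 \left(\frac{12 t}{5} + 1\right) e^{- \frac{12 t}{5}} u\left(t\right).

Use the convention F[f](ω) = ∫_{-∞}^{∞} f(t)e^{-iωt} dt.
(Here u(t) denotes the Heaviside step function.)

F(ω) = \frac{30 \left(- 5 i \omega - 24\right)}{25 \omega^{2} - 120 i \omega - 144}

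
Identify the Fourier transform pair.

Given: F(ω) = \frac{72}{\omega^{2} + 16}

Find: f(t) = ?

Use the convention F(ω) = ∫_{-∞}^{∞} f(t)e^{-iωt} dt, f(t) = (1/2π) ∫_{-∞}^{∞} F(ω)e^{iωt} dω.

f(t) = 9 e^{- 4 \left|{t}\right|}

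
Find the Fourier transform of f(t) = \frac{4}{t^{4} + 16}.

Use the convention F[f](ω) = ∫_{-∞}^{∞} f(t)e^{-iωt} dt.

F(ω) = \frac{\pi e^{- \sqrt{2} \left|{\omega}\right|} \sin{\left(\sqrt{2} \left|{\omega}\right| + \frac{\pi}{4} \right)}}{2}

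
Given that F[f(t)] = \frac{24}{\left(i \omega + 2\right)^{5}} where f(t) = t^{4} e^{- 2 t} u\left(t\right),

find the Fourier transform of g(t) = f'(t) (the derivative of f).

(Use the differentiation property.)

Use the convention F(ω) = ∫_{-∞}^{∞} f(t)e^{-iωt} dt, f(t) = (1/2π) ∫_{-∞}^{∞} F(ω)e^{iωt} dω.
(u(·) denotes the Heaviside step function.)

F[g](ω) = \frac{24 i \omega}{\left(i \omega + 2\right)^{5}}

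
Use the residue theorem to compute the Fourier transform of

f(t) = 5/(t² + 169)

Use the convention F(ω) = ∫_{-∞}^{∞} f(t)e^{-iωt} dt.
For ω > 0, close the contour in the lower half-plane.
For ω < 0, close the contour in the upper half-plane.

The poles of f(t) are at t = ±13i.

Let g(z) = f(z)e^{-iωz}; for large |z| the factor e^{-iωz} decays in the lower half-plane when ω > 0 and in the upper half-plane when ω < 0.

Case ω > 0 (lower half-plane, clockwise contour ⇒ F(ω) = -2πi·ΣRes):
  Res_{z = - 13 i} g(z) = \frac{5 i e^{- 13 \omega}}{26}
  F(ω) = -2πi·ΣRes = \frac{5 \pi e^{- 13 \omega}}{13}

Case ω < 0 (upper half-plane, counterclockwise contour ⇒ F(ω) = +2πi·ΣRes):
  Res_{z = 13 i} g(z) = - \frac{5 i e^{13 \omega}}{26}
  F(ω) = 2πi·ΣRes = \frac{5 \pi e^{13 \omega}}{13}

Both cases combine into a single formula in |ω|:

F(ω) = \frac{5 \pi e^{- 13 \left|{\omega}\right|}}{13}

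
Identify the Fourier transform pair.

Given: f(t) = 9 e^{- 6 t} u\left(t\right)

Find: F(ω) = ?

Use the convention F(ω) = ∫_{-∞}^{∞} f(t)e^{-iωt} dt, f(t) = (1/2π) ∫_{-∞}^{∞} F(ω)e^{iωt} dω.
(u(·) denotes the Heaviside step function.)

F(ω) = \frac{9}{i \omega + 6}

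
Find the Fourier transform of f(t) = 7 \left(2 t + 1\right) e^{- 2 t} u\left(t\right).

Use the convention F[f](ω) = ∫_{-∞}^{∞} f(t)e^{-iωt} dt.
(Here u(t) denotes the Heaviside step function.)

F(ω) = \frac{7 \left(- i \omega - 4\right)}{\omega^{2} - 4 i \omega - 4}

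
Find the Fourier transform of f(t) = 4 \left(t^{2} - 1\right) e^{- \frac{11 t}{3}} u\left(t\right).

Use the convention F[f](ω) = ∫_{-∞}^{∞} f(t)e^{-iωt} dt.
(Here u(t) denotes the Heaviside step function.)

F(ω) = \frac{12 \left(54 i \omega - \left(3 i \omega + 11\right)^{3} + 198\right)}{\left(3 i \omega + 11\right)^{4}}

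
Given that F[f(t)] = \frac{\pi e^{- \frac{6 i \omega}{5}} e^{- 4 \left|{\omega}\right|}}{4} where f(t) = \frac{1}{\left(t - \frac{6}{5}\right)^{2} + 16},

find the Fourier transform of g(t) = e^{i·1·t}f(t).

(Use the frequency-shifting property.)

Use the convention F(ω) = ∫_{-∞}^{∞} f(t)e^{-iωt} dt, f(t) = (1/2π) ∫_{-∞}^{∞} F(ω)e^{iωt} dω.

F[g](ω) = \frac{\pi e^{- \frac{6 i \left(\omega - 1\right)}{5} - 4 \left|{\omega - 1}\right|}}{4}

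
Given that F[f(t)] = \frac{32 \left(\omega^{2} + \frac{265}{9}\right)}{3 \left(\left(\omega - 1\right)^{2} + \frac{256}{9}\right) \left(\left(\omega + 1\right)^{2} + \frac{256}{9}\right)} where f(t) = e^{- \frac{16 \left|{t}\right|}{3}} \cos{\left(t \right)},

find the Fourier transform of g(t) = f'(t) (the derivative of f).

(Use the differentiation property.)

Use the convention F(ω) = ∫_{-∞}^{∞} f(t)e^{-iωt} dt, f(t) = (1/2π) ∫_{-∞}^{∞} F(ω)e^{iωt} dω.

F[g](ω) = \frac{96 i \omega \left(9 \omega^{2} + 265\right)}{81 \omega^{4} + 4446 \omega^{2} + 70225}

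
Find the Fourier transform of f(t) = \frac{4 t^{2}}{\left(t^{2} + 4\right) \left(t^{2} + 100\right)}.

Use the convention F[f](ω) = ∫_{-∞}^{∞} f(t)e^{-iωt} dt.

F(ω) = \frac{\pi \left(5 - e^{8 \left|{\omega}\right|}\right) e^{- 10 \left|{\omega}\right|}}{12}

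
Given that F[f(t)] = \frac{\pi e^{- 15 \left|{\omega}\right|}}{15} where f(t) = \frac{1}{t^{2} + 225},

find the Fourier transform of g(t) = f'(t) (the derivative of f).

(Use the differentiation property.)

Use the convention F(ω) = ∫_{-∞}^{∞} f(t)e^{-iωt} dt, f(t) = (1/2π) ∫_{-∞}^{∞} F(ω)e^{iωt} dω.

F[g](ω) = \frac{i \pi \omega e^{- 15 \left|{\omega}\right|}}{15}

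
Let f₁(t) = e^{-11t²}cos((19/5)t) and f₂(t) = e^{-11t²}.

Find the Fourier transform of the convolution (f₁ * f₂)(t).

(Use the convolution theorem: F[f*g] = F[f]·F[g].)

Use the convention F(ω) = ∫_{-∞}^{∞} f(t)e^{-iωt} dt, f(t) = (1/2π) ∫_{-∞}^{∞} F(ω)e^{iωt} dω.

F[f₁*f₂](ω) = \frac{\pi \left(e^{\frac{19 \omega}{55}} + 1\right) e^{- \frac{\omega^{2}}{22} - \frac{19 \omega}{110} - \frac{361}{1100}}}{22}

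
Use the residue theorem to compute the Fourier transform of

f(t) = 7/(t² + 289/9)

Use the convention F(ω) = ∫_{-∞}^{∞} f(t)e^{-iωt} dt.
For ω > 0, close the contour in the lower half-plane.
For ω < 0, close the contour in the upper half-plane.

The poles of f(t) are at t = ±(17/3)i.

Let g(z) = f(z)e^{-iωz}; for large |z| the factor e^{-iωz} decays in the lower half-plane when ω > 0 and in the upper half-plane when ω < 0.

Case ω > 0 (lower half-plane, clockwise contour ⇒ F(ω) = -2πi·ΣRes):
  Res_{z = - \frac{17 i}{3}} g(z) = \frac{21 i e^{- \frac{17 \omega}{3}}}{34}
  F(ω) = -2πi·ΣRes = \frac{21 \pi e^{- \frac{17 \omega}{3}}}{17}

Case ω < 0 (upper half-plane, counterclockwise contour ⇒ F(ω) = +2πi·ΣRes):
  Res_{z = \frac{17 i}{3}} g(z) = - \frac{21 i e^{\frac{17 \omega}{3}}}{34}
  F(ω) = 2πi·ΣRes = \frac{21 \pi e^{\frac{17 \omega}{3}}}{17}

Both cases combine into a single formula in |ω|:

F(ω) = \frac{21 \pi e^{- \frac{17 \left|{\omega}\right|}{3}}}{17}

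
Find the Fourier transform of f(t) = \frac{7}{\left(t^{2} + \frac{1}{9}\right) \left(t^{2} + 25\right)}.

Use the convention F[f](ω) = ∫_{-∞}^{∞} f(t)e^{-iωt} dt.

F(ω) = - \frac{9 \pi e^{- 5 \left|{\omega}\right|}}{160} + \frac{27 \pi e^{- \frac{\left|{\omega}\right|}{3}}}{32}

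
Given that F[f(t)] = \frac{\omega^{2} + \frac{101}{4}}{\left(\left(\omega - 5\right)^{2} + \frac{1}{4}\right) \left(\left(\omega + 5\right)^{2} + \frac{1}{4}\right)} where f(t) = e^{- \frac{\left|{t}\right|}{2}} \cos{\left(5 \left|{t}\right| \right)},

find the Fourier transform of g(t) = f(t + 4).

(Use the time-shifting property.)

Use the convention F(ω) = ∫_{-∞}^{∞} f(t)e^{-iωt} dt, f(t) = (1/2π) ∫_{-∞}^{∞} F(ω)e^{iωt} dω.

F[g](ω) = \frac{\left(16 \omega^{2} + 404\right) e^{4 i \omega}}{16 \omega^{4} - 792 \omega^{2} + 10201}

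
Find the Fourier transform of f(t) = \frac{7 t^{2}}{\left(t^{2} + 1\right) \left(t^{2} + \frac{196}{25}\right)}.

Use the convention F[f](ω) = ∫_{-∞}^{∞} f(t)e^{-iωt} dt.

F(ω) = - \frac{175 \pi e^{- \left|{\omega}\right|}}{171} + \frac{490 \pi e^{- \frac{14 \left|{\omega}\right|}{5}}}{171}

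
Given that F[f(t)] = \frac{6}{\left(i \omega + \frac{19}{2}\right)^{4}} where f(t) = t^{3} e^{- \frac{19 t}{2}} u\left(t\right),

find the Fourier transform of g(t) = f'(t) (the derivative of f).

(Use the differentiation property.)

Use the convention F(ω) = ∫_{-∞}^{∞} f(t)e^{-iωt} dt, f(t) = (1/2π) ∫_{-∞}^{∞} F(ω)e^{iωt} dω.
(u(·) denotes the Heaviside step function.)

F[g](ω) = \frac{96 i \omega}{\left(2 i \omega + 19\right)^{4}}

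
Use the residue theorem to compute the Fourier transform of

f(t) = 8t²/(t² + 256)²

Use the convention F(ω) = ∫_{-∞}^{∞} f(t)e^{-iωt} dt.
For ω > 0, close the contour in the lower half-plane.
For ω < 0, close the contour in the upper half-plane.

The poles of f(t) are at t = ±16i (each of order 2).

Let g(z) = f(z)e^{-iωz}; for large |z| the factor e^{-iωz} decays in the lower half-plane when ω > 0 and in the upper half-plane when ω < 0.

Case ω > 0 (lower half-plane, clockwise contour ⇒ F(ω) = -2πi·ΣRes):
  Res_{z = - 16 i} g(z) = \frac{i \left(1 - 16 \omega\right) e^{- 16 \omega}}{8} (pole of order 2)
  F(ω) = -2πi·ΣRes = \frac{\pi \left(1 - 16 \omega\right) e^{- 16 \omega}}{4}

Case ω < 0 (upper half-plane, counterclockwise contour ⇒ F(ω) = +2πi·ΣRes):
  Res_{z = 16 i} g(z) = \frac{i \left(- 16 \omega - 1\right) e^{16 \omega}}{8} (pole of order 2)
  F(ω) = 2πi·ΣRes = \frac{\pi \left(16 \omega + 1\right) e^{16 \omega}}{4}

Both cases combine into a single formula in |ω|:

F(ω) = \frac{\pi \left(1 - 16 \left|{\omega}\right|\right) e^{- 16 \left|{\omega}\right|}}{4}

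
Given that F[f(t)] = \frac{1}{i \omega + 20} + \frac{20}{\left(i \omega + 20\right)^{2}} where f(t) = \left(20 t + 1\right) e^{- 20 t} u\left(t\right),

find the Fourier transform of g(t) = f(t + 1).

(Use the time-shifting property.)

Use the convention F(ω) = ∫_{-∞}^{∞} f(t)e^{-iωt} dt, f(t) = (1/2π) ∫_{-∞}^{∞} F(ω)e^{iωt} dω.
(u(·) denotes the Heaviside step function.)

F[g](ω) = \frac{\left(- i \omega - 40\right) e^{i \omega}}{\omega^{2} - 40 i \omega - 400}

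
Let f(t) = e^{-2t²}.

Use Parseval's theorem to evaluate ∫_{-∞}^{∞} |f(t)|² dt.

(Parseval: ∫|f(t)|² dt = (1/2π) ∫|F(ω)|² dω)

∫|f(t)|² dt = \frac{\sqrt{\pi}}{2}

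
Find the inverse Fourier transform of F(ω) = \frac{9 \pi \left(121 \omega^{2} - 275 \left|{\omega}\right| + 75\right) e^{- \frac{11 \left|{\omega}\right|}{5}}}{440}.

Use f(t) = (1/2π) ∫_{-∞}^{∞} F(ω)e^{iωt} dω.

f(t) = \frac{9 t^{4}}{\left(t^{2} + \frac{121}{25}\right)^{3}}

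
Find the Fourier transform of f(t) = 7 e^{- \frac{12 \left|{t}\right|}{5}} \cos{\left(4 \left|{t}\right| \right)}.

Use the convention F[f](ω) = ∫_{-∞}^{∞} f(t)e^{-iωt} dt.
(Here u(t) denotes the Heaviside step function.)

F(ω) = \frac{840 \left(25 \omega^{2} + 544\right)}{625 \omega^{4} - 12800 \omega^{2} + 295936}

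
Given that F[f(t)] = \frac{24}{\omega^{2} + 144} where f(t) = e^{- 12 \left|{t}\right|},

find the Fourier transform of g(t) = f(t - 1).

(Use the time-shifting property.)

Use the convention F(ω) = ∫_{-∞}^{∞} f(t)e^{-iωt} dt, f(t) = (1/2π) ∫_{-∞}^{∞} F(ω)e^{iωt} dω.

F[g](ω) = \frac{24 e^{- i \omega}}{\omega^{2} + 144}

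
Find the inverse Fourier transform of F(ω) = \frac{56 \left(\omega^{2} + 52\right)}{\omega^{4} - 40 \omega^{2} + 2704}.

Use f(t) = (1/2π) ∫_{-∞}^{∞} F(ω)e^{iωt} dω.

f(t) = 7 e^{- 4 \left|{t}\right|} \cos{\left(6 \left|{t}\right| \right)}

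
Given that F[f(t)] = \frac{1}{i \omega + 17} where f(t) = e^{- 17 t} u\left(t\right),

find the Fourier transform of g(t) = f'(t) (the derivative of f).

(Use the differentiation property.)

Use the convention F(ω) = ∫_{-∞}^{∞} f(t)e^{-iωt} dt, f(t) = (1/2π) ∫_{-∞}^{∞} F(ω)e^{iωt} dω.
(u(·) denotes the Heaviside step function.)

F[g](ω) = \frac{\omega}{\omega - 17 i}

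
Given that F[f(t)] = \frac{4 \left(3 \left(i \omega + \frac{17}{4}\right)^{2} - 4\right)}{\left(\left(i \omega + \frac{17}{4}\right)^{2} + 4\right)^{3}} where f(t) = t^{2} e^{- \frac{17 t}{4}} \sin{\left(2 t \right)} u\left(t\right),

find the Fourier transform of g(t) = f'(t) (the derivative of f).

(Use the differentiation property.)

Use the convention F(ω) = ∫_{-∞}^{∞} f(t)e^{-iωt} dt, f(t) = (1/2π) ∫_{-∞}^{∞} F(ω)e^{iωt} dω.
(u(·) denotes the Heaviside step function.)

F[g](ω) = \frac{1024 i \omega \left(3 \left(4 i \omega + 17\right)^{2} - 64\right)}{\left(\left(4 i \omega + 17\right)^{2} + 64\right)^{3}}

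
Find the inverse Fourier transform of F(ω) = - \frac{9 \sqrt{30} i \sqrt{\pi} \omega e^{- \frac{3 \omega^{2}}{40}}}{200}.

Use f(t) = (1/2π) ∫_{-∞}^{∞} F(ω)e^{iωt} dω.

f(t) = 3 t e^{- \frac{10 t^{2}}{3}}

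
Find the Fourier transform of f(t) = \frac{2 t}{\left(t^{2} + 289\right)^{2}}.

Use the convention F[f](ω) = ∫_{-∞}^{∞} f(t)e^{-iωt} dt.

F(ω) = - \frac{i \pi \omega e^{- 17 \left|{\omega}\right|}}{17}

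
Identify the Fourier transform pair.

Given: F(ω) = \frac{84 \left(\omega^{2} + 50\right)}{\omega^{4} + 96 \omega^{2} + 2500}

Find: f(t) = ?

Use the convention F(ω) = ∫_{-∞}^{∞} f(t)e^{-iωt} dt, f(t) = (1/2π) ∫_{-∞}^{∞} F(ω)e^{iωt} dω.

f(t) = 6 e^{- 7 \left|{t}\right|} \cos{\left(t \right)}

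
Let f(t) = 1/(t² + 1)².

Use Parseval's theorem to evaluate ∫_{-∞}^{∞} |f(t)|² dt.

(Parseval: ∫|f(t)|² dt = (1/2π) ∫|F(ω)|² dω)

∫|f(t)|² dt = \frac{5 \pi}{16}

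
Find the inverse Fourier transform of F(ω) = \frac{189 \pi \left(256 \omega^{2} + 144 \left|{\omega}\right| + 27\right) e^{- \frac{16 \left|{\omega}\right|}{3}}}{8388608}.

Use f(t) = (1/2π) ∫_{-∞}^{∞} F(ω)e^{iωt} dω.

f(t) = \frac{7}{\left(t^{2} + \frac{256}{9}\right)^{3}}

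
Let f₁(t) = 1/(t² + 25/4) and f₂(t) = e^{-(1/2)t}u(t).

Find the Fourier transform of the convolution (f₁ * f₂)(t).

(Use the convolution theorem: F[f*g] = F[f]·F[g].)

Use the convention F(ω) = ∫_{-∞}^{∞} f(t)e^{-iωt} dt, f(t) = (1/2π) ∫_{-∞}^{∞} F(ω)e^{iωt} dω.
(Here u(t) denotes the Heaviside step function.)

F[f₁*f₂](ω) = \frac{4 \pi e^{- \frac{5 \left|{\omega}\right|}{2}}}{5 \left(2 i \omega + 1\right)}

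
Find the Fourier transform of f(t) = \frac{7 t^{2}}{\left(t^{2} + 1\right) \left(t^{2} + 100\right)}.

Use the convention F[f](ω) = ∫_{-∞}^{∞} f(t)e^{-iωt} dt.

F(ω) = \frac{7 \pi \left(10 - e^{9 \left|{\omega}\right|}\right) e^{- 10 \left|{\omega}\right|}}{99}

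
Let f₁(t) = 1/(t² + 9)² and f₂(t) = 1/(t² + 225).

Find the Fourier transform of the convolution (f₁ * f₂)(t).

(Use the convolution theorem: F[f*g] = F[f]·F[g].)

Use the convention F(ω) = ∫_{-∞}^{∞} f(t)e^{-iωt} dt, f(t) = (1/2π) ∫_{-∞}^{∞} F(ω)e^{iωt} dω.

F[f₁*f₂](ω) = \frac{\pi^{2} \left(3 \left|{\omega}\right| + 1\right) e^{- 18 \left|{\omega}\right|}}{810}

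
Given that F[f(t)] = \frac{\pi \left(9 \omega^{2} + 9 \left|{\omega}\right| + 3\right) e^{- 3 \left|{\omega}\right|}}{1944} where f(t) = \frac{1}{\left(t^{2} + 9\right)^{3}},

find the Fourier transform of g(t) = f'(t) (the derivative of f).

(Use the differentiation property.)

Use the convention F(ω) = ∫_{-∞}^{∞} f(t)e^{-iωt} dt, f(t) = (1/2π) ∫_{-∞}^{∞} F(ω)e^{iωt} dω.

F[g](ω) = \frac{i \pi \omega \left(3 \omega^{2} + 3 \left|{\omega}\right| + 1\right) e^{- 3 \left|{\omega}\right|}}{648}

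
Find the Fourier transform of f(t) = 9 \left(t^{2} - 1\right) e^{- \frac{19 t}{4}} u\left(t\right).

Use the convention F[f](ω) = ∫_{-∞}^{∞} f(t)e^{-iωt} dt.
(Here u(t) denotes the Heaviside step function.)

F(ω) = \frac{36 \left(128 i \omega - \left(4 i \omega + 19\right)^{3} + 608\right)}{\left(4 i \omega + 19\right)^{4}}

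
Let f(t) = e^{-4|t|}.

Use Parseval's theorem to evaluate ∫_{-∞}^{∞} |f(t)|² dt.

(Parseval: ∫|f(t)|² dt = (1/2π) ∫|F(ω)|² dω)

∫|f(t)|² dt = \frac{1}{4}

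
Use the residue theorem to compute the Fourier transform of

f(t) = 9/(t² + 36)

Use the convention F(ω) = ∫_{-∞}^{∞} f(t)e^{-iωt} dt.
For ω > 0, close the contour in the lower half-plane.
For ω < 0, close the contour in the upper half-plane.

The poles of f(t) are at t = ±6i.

Let g(z) = f(z)e^{-iωz}; for large |z| the factor e^{-iωz} decays in the lower half-plane when ω > 0 and in the upper half-plane when ω < 0.

Case ω > 0 (lower half-plane, clockwise contour ⇒ F(ω) = -2πi·ΣRes):
  Res_{z = - 6 i} g(z) = \frac{3 i e^{- 6 \omega}}{4}
  F(ω) = -2πi·ΣRes = \frac{3 \pi e^{- 6 \omega}}{2}

Case ω < 0 (upper half-plane, counterclockwise contour ⇒ F(ω) = +2πi·ΣRes):
  Res_{z = 6 i} g(z) = - \frac{3 i e^{6 \omega}}{4}
  F(ω) = 2πi·ΣRes = \frac{3 \pi e^{6 \omega}}{2}

Both cases combine into a single formula in |ω|:

F(ω) = \frac{3 \pi e^{- 6 \left|{\omega}\right|}}{2}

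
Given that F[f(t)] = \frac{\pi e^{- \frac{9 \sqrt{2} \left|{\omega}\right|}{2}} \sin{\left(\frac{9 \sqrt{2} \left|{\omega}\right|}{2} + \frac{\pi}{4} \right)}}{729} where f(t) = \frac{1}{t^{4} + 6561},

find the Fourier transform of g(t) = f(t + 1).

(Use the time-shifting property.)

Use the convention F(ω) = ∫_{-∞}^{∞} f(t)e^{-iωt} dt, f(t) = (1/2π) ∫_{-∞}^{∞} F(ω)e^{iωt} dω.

F[g](ω) = \frac{\pi e^{i \omega - \frac{9 \sqrt{2} \left|{\omega}\right|}{2}} \sin{\left(\frac{9 \sqrt{2} \left|{\omega}\right|}{2} + \frac{\pi}{4} \right)}}{729}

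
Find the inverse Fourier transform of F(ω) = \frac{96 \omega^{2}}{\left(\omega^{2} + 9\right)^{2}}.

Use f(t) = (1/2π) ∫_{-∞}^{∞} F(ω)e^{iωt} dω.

f(t) = 8 \left(1 - 3 \left|{t}\right|\right) e^{- 3 \left|{t}\right|}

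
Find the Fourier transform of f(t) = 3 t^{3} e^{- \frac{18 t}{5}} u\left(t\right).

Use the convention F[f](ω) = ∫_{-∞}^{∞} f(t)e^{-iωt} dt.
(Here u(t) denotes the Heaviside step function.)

F(ω) = \frac{11250}{\left(5 i \omega + 18\right)^{4}}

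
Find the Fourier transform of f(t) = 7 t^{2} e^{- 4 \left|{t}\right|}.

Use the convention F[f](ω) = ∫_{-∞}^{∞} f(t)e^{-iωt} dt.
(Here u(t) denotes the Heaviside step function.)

F(ω) = \frac{112 \left(16 - 3 \omega^{2}\right)}{\left(\omega^{2} + 16\right)^{3}}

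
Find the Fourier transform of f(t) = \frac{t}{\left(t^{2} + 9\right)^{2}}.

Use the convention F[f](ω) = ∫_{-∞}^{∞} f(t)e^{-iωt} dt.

F(ω) = - \frac{i \pi \omega e^{- 3 \left|{\omega}\right|}}{6}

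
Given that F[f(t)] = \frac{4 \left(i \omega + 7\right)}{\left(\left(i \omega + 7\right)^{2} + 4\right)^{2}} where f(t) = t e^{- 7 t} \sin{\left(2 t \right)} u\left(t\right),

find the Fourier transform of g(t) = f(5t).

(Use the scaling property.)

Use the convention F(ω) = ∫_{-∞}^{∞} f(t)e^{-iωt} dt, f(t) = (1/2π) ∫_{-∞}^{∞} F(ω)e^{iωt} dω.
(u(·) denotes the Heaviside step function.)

F[g](ω) = \frac{100 \left(i \omega + 35\right)}{\left(\left(i \omega + 35\right)^{2} + 100\right)^{2}}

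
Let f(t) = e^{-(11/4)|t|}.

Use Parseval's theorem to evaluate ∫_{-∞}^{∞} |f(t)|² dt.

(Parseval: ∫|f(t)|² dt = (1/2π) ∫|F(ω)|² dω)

∫|f(t)|² dt = \frac{4}{11}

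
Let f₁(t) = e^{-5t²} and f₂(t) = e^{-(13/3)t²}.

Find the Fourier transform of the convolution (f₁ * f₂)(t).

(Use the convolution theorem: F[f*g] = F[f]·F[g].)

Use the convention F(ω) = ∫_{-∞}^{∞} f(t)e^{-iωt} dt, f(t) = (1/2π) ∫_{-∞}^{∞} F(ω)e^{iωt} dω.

F[f₁*f₂](ω) = \frac{\sqrt{195} \pi e^{- \frac{7 \omega^{2}}{65}}}{65}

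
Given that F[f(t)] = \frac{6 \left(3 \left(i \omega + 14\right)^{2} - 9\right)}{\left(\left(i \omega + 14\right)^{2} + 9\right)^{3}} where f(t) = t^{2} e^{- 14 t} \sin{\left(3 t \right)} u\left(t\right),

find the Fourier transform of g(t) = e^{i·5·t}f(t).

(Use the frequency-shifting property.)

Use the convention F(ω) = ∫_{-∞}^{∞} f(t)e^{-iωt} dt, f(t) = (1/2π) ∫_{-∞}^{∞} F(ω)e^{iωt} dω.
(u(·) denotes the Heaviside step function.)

F[g](ω) = \frac{18 \left(\left(i \left(\omega - 5\right) + 14\right)^{2} - 3\right)}{\left(\left(i \left(\omega - 5\right) + 14\right)^{2} + 9\right)^{3}}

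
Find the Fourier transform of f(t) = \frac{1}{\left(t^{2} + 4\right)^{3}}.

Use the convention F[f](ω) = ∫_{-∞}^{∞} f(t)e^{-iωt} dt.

F(ω) = \frac{\pi \left(4 \omega^{2} + 6 \left|{\omega}\right| + 3\right) e^{- 2 \left|{\omega}\right|}}{256}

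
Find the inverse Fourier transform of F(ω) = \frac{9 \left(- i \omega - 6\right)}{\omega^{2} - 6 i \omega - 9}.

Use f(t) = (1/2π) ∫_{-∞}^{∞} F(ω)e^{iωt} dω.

f(t) = 9 \left(3 t + 1\right) e^{- 3 t} u\left(t\right)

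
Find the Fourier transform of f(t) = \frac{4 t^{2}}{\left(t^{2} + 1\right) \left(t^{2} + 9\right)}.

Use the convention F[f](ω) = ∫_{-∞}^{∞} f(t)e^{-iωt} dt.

F(ω) = \frac{\pi \left(3 - e^{2 \left|{\omega}\right|}\right) e^{- 3 \left|{\omega}\right|}}{2}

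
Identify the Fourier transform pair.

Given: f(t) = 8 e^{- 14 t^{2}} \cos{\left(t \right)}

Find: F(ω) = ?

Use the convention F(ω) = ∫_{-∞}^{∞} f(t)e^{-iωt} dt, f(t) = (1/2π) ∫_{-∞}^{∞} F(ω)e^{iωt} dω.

F(ω) = \frac{2 \sqrt{14} \sqrt{\pi} \left(e^{\frac{\omega}{14}} + 1\right) e^{- \frac{\omega^{2}}{56} - \frac{\omega}{28} - \frac{1}{56}}}{7}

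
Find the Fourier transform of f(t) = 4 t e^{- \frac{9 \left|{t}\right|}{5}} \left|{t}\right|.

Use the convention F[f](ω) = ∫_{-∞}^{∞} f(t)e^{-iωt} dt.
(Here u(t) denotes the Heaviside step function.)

F(ω) = \frac{10000 i \omega \left(25 \omega^{2} - 243\right)}{\left(25 \omega^{2} + 81\right)^{3}}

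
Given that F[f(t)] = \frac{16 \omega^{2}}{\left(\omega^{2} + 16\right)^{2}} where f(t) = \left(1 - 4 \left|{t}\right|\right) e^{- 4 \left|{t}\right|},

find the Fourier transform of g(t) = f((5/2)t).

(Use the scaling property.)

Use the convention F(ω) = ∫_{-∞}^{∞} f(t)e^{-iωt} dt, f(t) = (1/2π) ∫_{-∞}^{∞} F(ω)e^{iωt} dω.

F[g](ω) = \frac{40 \omega^{2}}{\left(\omega^{2} + 100\right)^{2}}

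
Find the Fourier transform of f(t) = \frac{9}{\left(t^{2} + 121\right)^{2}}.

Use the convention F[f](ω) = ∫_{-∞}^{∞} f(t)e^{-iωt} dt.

F(ω) = \frac{9 \pi \left(11 \left|{\omega}\right| + 1\right) e^{- 11 \left|{\omega}\right|}}{2662}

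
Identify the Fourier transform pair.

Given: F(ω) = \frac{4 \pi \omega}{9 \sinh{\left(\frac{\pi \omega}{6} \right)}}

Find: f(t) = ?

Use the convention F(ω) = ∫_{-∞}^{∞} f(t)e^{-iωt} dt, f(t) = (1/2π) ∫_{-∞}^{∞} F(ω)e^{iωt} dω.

f(t) = \frac{4}{\cosh^{2}{\left(3 t \right)}}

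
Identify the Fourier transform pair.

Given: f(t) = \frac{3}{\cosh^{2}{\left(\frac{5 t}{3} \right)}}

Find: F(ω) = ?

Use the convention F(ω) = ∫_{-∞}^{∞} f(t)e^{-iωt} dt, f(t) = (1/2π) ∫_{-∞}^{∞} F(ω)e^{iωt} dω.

F(ω) = \frac{27 \pi \omega}{25 \sinh{\left(\frac{3 \pi \omega}{10} \right)}}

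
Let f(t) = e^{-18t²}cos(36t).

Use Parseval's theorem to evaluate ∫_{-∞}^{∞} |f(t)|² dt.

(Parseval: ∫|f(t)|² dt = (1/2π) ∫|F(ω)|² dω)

∫|f(t)|² dt = \frac{\sqrt{\pi} \left(1 + e^{36}\right)}{12 e^{36}}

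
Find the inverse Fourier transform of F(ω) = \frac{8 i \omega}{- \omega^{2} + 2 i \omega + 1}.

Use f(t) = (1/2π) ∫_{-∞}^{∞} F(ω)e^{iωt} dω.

f(t) = 8 \left(1 - t\right) e^{- t} u\left(t\right)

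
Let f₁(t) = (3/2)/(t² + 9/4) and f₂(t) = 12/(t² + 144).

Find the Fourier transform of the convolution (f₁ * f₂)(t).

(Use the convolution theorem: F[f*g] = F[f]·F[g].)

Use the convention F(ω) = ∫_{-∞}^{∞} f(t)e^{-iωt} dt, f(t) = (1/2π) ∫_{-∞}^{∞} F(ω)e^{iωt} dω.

F[f₁*f₂](ω) = \pi^{2} e^{- \frac{27 \left|{\omega}\right|}{2}}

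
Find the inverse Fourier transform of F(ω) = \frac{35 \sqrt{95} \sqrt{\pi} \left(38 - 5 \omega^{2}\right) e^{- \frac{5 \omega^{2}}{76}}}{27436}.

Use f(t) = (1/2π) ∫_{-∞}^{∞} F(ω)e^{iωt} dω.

f(t) = 7 t^{2} e^{- \frac{19 t^{2}}{5}}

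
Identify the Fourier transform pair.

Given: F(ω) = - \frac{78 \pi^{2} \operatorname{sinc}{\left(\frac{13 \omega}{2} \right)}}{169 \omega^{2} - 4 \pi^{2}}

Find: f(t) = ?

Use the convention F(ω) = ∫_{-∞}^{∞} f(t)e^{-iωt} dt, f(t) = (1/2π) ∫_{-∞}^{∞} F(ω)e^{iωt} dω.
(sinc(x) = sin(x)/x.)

f(t) = 3 \left(\begin{cases} \frac{\cos{\left(\frac{2 \pi t}{13} \right)}}{2} + \frac{1}{2} & \text{for}\: \left|{t}\right| < \frac{13}{2} \\0 & \text{otherwise} \end{cases}\right)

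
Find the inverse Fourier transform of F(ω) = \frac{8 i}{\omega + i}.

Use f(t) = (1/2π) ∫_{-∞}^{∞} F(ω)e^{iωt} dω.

f(t) = 8 e^{t} u\left(- t\right)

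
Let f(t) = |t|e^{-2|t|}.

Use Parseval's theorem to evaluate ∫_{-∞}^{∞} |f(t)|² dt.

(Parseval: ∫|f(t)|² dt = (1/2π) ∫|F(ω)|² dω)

∫|f(t)|² dt = \frac{1}{16}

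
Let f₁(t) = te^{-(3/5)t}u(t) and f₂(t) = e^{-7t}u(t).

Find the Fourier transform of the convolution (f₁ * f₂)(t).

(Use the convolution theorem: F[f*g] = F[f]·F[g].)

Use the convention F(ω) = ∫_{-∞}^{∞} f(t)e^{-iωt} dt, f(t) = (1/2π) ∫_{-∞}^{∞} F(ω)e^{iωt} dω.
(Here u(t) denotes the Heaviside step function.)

F[f₁*f₂](ω) = \frac{25}{\left(i \omega + 7\right) \left(5 i \omega + 3\right)^{2}}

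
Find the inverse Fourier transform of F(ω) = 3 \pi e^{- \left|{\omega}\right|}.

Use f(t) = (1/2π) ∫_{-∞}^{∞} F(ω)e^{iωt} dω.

f(t) = \frac{3}{t^{2} + 1}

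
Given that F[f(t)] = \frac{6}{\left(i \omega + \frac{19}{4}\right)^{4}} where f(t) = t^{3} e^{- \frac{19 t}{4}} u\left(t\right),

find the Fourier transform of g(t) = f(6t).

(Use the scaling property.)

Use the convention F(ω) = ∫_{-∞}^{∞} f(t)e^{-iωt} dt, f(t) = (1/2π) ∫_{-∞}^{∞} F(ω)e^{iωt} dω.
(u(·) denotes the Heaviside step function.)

F[g](ω) = \frac{20736}{\left(2 i \omega + 57\right)^{4}}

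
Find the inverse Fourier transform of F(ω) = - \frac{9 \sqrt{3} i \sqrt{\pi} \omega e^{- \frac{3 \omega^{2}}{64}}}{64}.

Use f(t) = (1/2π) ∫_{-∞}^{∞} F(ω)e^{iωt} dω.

f(t) = 6 t e^{- \frac{16 t^{2}}{3}}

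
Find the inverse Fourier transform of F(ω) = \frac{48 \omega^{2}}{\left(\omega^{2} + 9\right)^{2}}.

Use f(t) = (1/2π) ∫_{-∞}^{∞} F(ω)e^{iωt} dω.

f(t) = 4 \left(1 - 3 \left|{t}\right|\right) e^{- 3 \left|{t}\right|}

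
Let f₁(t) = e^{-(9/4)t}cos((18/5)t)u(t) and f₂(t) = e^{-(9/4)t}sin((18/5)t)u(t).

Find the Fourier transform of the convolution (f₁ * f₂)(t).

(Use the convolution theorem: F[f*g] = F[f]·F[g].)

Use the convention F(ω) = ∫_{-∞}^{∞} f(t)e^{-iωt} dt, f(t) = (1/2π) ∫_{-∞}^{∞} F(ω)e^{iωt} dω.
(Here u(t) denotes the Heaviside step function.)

F[f₁*f₂](ω) = \frac{144000 \left(4 i \omega + 9\right)}{\left(25 \left(4 i \omega + 9\right)^{2} + 5184\right)^{2}}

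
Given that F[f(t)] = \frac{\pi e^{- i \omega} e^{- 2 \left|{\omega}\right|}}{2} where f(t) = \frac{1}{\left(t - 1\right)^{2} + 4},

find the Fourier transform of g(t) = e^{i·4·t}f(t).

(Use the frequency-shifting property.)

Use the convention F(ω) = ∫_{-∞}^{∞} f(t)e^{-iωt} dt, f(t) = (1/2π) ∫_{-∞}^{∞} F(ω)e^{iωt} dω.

F[g](ω) = \frac{\pi e^{- i \left(\omega - 4\right) - 2 \left|{\omega - 4}\right|}}{2}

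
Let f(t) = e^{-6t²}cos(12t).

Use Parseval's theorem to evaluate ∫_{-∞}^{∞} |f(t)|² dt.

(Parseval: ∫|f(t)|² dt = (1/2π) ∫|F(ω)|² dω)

∫|f(t)|² dt = \frac{\sqrt{3} \sqrt{\pi} \left(1 + e^{12}\right)}{12 e^{12}}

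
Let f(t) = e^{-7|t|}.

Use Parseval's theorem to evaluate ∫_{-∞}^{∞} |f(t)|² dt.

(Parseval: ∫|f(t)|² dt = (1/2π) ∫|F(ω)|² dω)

∫|f(t)|² dt = \frac{1}{7}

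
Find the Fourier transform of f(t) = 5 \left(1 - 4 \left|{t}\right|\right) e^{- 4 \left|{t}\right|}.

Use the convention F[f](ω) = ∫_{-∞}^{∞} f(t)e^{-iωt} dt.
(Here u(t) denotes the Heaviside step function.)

F(ω) = \frac{80 \omega^{2}}{\left(\omega^{2} + 16\right)^{2}}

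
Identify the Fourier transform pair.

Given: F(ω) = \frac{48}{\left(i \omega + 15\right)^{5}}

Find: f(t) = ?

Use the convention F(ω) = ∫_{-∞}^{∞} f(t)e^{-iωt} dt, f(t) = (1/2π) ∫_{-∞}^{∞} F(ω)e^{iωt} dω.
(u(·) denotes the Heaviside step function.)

f(t) = 2 t^{4} e^{- 15 t} u\left(t\right)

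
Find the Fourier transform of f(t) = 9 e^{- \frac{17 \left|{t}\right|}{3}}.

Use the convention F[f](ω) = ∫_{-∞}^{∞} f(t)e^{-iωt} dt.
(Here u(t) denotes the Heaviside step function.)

F(ω) = \frac{918}{9 \omega^{2} + 289}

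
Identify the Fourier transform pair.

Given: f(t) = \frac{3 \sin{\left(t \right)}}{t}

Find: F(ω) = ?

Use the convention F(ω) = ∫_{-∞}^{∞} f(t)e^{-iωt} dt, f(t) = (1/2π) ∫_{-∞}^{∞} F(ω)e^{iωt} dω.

F(ω) = \begin{cases} 3 \pi & \text{for}\: \omega > -1 \wedge \omega < 1 \\0 & \text{otherwise} \end{cases}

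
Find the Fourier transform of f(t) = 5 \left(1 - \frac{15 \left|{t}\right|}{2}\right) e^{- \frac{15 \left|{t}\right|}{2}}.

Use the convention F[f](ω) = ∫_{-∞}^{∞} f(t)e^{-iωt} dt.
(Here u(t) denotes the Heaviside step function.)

F(ω) = \frac{2400 \omega^{2}}{\left(4 \omega^{2} + 225\right)^{2}}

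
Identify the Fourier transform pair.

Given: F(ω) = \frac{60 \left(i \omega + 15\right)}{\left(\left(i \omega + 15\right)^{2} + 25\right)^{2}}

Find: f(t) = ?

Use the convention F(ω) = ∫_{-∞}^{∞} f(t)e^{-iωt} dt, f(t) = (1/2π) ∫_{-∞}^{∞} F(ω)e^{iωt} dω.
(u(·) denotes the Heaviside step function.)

f(t) = 6 t e^{- 15 t} \sin{\left(5 t \right)} u\left(t\right)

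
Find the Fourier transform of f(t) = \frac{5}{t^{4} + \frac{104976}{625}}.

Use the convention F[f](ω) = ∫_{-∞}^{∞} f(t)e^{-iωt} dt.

F(ω) = \frac{625 \pi e^{- \frac{9 \sqrt{2} \left|{\omega}\right|}{5}} \sin{\left(\frac{9 \sqrt{2} \left|{\omega}\right|}{5} + \frac{\pi}{4} \right)}}{5832}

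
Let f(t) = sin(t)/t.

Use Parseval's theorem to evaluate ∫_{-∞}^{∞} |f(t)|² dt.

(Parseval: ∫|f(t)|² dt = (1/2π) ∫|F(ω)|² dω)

∫|f(t)|² dt = \pi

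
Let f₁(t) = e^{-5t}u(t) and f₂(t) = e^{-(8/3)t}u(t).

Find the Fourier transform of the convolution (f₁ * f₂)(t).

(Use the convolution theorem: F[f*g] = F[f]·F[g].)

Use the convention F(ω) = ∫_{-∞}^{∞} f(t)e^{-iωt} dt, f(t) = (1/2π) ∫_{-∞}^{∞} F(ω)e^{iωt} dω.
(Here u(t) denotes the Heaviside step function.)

F[f₁*f₂](ω) = \frac{3}{\left(i \omega + 5\right) \left(3 i \omega + 8\right)}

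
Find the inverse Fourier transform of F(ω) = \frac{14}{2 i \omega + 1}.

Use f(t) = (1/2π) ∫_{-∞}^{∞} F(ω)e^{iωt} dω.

f(t) = 7 e^{- \frac{t}{2}} u\left(t\right)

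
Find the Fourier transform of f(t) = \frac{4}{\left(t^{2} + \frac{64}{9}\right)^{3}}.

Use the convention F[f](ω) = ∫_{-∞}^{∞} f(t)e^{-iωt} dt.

F(ω) = \frac{27 \pi \left(64 \omega^{2} + 72 \left|{\omega}\right| + 27\right) e^{- \frac{8 \left|{\omega}\right|}{3}}}{65536}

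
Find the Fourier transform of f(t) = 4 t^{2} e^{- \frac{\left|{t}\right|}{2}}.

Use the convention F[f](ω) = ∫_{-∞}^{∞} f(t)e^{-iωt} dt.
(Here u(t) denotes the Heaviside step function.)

F(ω) = \frac{128 \left(1 - 12 \omega^{2}\right)}{\left(4 \omega^{2} + 1\right)^{3}}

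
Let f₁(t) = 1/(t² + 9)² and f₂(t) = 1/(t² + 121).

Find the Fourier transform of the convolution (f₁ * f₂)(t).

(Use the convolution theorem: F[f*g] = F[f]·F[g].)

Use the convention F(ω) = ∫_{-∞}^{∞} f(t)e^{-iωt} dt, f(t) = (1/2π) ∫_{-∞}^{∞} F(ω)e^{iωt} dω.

F[f₁*f₂](ω) = \frac{\pi^{2} \left(3 \left|{\omega}\right| + 1\right) e^{- 14 \left|{\omega}\right|}}{594}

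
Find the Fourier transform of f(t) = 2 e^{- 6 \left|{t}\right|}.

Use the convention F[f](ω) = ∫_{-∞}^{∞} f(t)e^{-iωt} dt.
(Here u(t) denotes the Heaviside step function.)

F(ω) = \frac{24}{\omega^{2} + 36}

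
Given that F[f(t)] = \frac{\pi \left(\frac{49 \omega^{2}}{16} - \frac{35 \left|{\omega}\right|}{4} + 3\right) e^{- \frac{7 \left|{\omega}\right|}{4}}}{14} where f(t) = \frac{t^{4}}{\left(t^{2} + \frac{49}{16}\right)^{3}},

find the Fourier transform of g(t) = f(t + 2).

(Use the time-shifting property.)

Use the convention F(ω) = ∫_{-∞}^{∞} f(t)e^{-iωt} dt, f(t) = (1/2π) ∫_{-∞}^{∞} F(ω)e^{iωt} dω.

F[g](ω) = \frac{\pi \left(49 \omega^{2} - 140 \left|{\omega}\right| + 48\right) e^{2 i \omega - \frac{7 \left|{\omega}\right|}{4}}}{224}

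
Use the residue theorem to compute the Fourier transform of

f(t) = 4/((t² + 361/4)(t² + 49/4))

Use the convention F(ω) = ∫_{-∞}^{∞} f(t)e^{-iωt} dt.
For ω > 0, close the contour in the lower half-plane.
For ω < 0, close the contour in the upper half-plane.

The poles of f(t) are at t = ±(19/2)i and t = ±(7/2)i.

Let g(z) = f(z)e^{-iωz}; for large |z| the factor e^{-iωz} decays in the lower half-plane when ω > 0 and in the upper half-plane when ω < 0.

Case ω > 0 (lower half-plane, clockwise contour ⇒ F(ω) = -2πi·ΣRes):
  Res_{z = - \frac{19 i}{2}} g(z) = - \frac{2 i e^{- \frac{19 \omega}{2}}}{741}
  Res_{z = - \frac{7 i}{2}} g(z) = \frac{2 i e^{- \frac{7 \omega}{2}}}{273}
  F(ω) = -2πi·ΣRes = \frac{4 \pi \left(19 e^{6 \omega} - 7\right) e^{- \frac{19 \omega}{2}}}{5187}

Case ω < 0 (upper half-plane, counterclockwise contour ⇒ F(ω) = +2πi·ΣRes):
  Res_{z = \frac{19 i}{2}} g(z) = \frac{2 i e^{\frac{19 \omega}{2}}}{741}
  Res_{z = \frac{7 i}{2}} g(z) = - \frac{2 i e^{\frac{7 \omega}{2}}}{273}
  F(ω) = 2πi·ΣRes = \frac{4 \pi \left(19 - 7 e^{6 \omega}\right) e^{\frac{7 \omega}{2}}}{5187}

Both cases combine into a single formula in |ω|:

F(ω) = \frac{4 \pi \left(19 e^{6 \left|{\omega}\right|} - 7\right) e^{- \frac{19 \left|{\omega}\right|}{2}}}{5187}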